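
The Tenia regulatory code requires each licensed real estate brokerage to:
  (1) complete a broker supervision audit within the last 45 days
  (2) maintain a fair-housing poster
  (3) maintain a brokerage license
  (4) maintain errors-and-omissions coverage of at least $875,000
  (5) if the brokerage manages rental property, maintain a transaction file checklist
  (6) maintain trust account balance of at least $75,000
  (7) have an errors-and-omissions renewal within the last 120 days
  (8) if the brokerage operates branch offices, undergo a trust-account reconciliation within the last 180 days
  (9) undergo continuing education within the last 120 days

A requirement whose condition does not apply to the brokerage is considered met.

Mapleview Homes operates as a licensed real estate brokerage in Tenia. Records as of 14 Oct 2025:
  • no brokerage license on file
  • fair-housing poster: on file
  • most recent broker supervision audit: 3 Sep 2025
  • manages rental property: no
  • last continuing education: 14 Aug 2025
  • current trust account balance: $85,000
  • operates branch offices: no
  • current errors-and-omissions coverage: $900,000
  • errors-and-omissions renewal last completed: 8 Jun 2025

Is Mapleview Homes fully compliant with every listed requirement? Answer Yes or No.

1. broker supervision audit 41 days ago vs limit 45 → met
2. fair-housing poster present → met
3. brokerage license absent → not met
4. errors-and-omissions coverage $900,000 ≥ $875,000 → met
5. condition 'manages rental property' does not hold → requirement n/a → met
6. trust account balance $85,000 ≥ $75,000 → met
7. errors-and-omissions renewal 128 days ago vs limit 120 → not met
8. condition 'operates branch offices' does not hold → requirement n/a → met
9. continuing education 61 days ago vs limit 120 → met
Not met: 3, 7

No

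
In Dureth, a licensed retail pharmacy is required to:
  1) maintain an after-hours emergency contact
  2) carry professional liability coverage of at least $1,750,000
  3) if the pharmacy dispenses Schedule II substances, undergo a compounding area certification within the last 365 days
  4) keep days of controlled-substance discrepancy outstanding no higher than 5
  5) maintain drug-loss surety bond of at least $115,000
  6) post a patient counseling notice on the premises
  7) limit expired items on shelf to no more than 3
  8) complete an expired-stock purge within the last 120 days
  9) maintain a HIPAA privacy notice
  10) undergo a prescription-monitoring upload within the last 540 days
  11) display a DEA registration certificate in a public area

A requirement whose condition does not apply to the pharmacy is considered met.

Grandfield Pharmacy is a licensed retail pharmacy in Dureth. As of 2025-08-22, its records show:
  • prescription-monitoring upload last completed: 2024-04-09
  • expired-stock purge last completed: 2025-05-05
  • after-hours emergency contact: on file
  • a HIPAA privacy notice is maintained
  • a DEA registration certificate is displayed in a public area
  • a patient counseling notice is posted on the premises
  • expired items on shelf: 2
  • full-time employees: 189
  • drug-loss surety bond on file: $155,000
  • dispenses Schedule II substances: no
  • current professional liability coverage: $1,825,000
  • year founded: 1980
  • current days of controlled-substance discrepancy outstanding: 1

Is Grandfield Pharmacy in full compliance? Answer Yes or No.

1. after-hours emergency contact present → met
2. professional liability coverage $1,825,000 ≥ $1,750,000 → met
3. condition 'dispenses Schedule II substances' does not hold → requirement n/a → met
4. days of controlled-substance discrepancy outstanding 1 ≤ 5 → met
5. drug-loss surety bond $155,000 ≥ $115,000 → met
6. patient counseling notice present → met
7. expired items on shelf 2 ≤ 3 → met
8. expired-stock purge 109 days ago vs limit 120 → met
9. HIPAA privacy notice present → met
10. prescription-monitoring upload 500 days ago vs limit 540 → met
11. DEA registration certificate present → met
All met.

Yes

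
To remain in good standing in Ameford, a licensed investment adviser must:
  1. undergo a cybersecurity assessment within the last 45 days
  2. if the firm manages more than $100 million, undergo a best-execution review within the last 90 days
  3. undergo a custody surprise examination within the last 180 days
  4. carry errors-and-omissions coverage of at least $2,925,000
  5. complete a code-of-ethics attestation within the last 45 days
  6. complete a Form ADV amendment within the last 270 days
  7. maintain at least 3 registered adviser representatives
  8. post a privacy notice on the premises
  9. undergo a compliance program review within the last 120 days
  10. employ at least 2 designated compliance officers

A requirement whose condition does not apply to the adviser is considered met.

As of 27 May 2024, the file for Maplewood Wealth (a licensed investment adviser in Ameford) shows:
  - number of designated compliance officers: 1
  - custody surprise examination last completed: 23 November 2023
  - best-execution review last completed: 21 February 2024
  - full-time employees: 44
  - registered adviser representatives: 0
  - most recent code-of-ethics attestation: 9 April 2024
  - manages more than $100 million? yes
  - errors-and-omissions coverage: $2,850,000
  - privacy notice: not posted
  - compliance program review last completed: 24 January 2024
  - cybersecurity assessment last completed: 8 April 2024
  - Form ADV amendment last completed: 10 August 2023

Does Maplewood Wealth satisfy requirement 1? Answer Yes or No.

1. cybersecurity assessment 49 days ago vs limit 45 → not met

No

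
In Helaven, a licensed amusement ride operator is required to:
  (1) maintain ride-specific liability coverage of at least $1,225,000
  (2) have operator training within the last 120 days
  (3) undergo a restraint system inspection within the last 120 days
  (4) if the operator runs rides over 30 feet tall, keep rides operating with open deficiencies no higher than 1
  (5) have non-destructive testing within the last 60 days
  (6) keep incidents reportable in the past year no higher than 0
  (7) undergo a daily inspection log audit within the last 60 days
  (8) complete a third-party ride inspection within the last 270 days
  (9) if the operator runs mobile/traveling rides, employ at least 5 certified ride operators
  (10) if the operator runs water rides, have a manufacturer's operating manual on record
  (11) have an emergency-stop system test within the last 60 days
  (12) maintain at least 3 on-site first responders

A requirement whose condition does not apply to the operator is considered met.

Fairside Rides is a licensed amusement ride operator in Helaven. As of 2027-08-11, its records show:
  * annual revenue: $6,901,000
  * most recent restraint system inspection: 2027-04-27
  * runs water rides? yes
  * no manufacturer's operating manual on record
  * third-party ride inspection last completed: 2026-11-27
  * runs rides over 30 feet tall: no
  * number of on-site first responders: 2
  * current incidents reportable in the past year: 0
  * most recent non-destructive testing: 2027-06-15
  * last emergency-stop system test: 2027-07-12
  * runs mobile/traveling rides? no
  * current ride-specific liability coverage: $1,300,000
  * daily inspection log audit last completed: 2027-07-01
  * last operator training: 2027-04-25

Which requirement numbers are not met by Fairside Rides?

1. ride-specific liability coverage $1,300,000 ≥ $1,225,000 → met
2. operator training 108 days ago vs limit 120 → met
3. restraint system inspection 106 days ago vs limit 120 → met
4. condition 'runs rides over 30 feet tall' does not hold → requirement n/a → met
5. non-destructive testing 57 days ago vs limit 60 → met
6. incidents reportable in the past year 0 ≤ 0 → met
7. daily inspection log audit 41 days ago vs limit 60 → met
8. third-party ride inspection 257 days ago vs limit 270 → met
9. condition 'runs mobile/traveling rides' does not hold → requirement n/a → met
10. condition 'runs water rides' holds; manufacturer's operating manual absent → not met
11. emergency-stop system test 30 days ago vs limit 60 → met
12. on-site first responders 2 < 3 → not met
Not met: 10, 12

10, 12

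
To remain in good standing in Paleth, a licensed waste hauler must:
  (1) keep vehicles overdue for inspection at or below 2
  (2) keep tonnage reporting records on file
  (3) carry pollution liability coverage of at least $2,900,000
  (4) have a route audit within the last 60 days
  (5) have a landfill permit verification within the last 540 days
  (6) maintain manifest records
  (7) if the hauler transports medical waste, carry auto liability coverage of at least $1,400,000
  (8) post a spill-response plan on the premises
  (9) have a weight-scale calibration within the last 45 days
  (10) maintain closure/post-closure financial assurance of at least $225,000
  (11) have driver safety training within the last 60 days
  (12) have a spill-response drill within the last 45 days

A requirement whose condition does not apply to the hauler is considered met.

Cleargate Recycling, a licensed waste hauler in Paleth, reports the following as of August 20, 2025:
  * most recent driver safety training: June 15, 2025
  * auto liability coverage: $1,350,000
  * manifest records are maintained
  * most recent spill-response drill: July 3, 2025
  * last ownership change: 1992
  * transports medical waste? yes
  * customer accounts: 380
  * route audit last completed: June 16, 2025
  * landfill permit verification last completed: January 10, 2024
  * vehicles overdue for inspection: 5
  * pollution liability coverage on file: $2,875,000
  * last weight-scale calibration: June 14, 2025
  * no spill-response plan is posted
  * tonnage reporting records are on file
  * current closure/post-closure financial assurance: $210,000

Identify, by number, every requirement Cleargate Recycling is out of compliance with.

1. vehicles overdue for inspection 5 > 2 → not met
2. tonnage reporting records present → met
3. pollution liability coverage $2,875,000 < $2,900,000 → not met
4. route audit 65 days ago vs limit 60 → not met
5. landfill permit verification 588 days ago vs limit 540 → not met
6. manifest records present → met
7. condition 'transports medical waste' holds; auto liability coverage $1,350,000 < $1,400,000 → not met
8. spill-response plan absent → not met
9. weight-scale calibration 67 days ago vs limit 45 → not met
10. closure/post-closure financial assurance $210,000 < $225,000 → not met
11. driver safety training 66 days ago vs limit 60 → not met
12. spill-response drill 48 days ago vs limit 45 → not met
Not met: 1, 3, 4, 5, 7, 8, 9, 10, 11, 12

1, 3, 4, 5, 7, 8, 9, 10, 11, 12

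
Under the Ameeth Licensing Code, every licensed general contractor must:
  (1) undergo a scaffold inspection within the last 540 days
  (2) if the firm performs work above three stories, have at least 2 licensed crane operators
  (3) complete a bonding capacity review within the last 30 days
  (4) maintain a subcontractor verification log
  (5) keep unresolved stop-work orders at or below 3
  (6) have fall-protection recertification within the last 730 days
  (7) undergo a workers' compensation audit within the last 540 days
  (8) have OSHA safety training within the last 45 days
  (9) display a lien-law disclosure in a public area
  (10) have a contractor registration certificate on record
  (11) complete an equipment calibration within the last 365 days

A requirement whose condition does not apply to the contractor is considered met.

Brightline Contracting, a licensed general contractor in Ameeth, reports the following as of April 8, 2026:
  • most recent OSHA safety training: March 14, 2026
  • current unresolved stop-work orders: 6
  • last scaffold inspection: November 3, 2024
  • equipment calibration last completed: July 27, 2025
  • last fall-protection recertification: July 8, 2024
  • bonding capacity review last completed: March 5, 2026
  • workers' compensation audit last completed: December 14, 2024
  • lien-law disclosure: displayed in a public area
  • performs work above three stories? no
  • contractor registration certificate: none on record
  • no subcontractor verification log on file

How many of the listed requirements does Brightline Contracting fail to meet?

1. scaffold inspection 521 days ago vs limit 540 → met
2. condition 'performs work above three stories' does not hold → requirement n/a → met
3. bonding capacity review 34 days ago vs limit 30 → not met
4. subcontractor verification log absent → not met
5. unresolved stop-work orders 6 > 3 → not met
6. fall-protection recertification 639 days ago vs limit 730 → met
7. workers' compensation audit 480 days ago vs limit 540 → met
8. OSHA safety training 25 days ago vs limit 45 → met
9. lien-law disclosure present → met
10. contractor registration certificate absent → not met
11. equipment calibration 255 days ago vs limit 365 → met
Not met: 4 of 11

4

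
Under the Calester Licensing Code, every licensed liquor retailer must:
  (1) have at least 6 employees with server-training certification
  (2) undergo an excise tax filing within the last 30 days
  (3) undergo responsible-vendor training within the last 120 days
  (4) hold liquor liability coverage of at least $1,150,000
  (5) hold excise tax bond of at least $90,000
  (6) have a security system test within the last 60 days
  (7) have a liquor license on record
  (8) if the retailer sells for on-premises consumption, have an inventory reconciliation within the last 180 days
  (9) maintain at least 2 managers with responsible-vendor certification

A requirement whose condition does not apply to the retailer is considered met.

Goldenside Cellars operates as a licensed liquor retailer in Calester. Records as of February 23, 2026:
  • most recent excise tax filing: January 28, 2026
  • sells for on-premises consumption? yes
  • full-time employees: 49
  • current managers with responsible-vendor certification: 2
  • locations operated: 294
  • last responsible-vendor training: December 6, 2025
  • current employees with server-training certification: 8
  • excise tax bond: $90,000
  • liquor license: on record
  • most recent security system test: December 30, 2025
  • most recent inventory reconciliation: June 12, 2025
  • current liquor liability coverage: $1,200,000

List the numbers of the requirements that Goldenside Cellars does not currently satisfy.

1. employees with server-training certification 8 ≥ 6 → met
2. excise tax filing 26 days ago vs limit 30 → met
3. responsible-vendor training 79 days ago vs limit 120 → met
4. liquor liability coverage $1,200,000 ≥ $1,150,000 → met
5. excise tax bond $90,000 ≥ $90,000 → met
6. security system test 55 days ago vs limit 60 → met
7. liquor license present → met
8. condition 'sells for on-premises consumption' holds; inventory reconciliation 256 days ago vs limit 180 → not met
9. managers with responsible-vendor certification 2 ≥ 2 → met
Not met: 8

8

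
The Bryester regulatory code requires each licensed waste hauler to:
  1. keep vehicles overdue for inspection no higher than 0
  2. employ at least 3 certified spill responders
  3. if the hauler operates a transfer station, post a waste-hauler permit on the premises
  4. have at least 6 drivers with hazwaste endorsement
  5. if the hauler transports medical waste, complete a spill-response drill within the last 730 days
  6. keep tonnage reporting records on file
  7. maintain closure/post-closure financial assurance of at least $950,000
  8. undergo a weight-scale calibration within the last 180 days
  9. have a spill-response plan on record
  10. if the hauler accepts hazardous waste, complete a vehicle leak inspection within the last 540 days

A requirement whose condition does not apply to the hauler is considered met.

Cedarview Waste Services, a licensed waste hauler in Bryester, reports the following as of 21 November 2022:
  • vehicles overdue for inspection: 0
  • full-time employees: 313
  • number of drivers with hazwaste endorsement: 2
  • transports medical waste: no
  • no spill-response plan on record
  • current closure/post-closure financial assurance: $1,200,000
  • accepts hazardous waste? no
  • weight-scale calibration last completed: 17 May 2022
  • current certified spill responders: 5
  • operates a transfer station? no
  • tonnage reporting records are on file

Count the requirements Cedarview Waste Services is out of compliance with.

1. vehicles overdue for inspection 0 ≤ 0 → met
2. certified spill responders 5 ≥ 3 → met
3. condition 'operates a transfer station' does not hold → requirement n/a → met
4. drivers with hazwaste endorsement 2 < 6 → not met
5. condition 'transports medical waste' does not hold → requirement n/a → met
6. tonnage reporting records present → met
7. closure/post-closure financial assurance $1,200,000 ≥ $950,000 → met
8. weight-scale calibration 188 days ago vs limit 180 → not met
9. spill-response plan absent → not met
10. condition 'accepts hazardous waste' does not hold → requirement n/a → met
Not met: 3 of 10

3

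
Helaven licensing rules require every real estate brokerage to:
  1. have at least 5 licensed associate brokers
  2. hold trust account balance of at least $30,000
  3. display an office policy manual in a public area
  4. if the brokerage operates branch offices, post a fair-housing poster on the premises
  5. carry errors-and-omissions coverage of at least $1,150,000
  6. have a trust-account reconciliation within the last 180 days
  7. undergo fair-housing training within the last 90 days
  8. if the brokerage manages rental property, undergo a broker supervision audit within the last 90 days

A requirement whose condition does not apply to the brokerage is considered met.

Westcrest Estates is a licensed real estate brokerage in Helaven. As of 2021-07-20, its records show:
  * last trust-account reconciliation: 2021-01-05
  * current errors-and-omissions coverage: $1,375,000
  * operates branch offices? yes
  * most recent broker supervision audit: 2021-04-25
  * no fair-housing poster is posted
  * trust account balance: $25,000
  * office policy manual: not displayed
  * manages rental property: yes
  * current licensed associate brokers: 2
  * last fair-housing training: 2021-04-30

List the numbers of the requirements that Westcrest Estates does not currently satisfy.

1, 2, 3, 4, 6

1. licensed associate brokers 2 < 5 → not met
2. trust account balance $25,000 < $30,000 → not met
3. office policy manual absent → not met
4. condition 'operates branch offices' holds; fair-housing poster absent → not met
5. errors-and-omissions coverage $1,375,000 ≥ $1,150,000 → met
6. trust-account reconciliation 196 days ago vs limit 180 → not met
7. fair-housing training 81 days ago vs limit 90 → met
8. condition 'manages rental property' holds; broker supervision audit 86 days ago vs limit 90 → met
Not met: 1, 2, 3, 4, 6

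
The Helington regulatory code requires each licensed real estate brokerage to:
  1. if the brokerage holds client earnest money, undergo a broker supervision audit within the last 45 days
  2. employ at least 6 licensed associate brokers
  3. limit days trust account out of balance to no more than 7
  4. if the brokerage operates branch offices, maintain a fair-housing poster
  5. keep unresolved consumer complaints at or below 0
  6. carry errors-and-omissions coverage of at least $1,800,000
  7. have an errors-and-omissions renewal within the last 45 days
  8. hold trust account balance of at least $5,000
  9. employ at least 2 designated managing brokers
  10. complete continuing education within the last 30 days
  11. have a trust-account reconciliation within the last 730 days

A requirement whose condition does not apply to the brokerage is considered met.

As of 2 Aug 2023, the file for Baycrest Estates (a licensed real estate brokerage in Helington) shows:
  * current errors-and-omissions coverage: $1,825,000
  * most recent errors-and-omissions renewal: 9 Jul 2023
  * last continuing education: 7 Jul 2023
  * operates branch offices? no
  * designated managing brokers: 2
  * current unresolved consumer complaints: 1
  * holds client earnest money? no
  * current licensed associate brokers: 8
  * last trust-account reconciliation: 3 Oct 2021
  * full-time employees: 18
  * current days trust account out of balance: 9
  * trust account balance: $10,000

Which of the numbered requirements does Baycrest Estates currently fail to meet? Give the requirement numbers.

3, 5

1. condition 'holds client earnest money' does not hold → requirement n/a → met
2. licensed associate brokers 8 ≥ 6 → met
3. days trust account out of balance 9 > 7 → not met
4. condition 'operates branch offices' does not hold → requirement n/a → met
5. unresolved consumer complaints 1 > 0 → not met
6. errors-and-omissions coverage $1,825,000 ≥ $1,800,000 → met
7. errors-and-omissions renewal 24 days ago vs limit 45 → met
8. trust account balance $10,000 ≥ $5,000 → met
9. designated managing brokers 2 ≥ 2 → met
10. continuing education 26 days ago vs limit 30 → met
11. trust-account reconciliation 668 days ago vs limit 730 → met
Not met: 3, 5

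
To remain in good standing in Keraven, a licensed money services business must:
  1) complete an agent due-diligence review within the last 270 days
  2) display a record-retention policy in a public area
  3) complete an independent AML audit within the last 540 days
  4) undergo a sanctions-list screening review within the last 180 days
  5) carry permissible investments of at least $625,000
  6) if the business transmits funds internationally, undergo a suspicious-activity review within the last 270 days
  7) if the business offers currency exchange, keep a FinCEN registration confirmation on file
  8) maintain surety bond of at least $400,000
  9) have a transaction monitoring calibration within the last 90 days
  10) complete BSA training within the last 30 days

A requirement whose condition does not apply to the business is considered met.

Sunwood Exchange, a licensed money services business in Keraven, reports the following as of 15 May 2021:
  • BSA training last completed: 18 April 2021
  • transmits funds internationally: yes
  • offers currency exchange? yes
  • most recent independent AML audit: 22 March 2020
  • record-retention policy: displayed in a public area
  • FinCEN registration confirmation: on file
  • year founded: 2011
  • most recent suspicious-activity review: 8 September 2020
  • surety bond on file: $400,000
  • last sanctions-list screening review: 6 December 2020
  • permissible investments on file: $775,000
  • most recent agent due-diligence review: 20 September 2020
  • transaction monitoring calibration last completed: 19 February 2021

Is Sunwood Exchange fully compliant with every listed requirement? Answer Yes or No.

Yes

1. agent due-diligence review 237 days ago vs limit 270 → met
2. record-retention policy present → met
3. independent AML audit 419 days ago vs limit 540 → met
4. sanctions-list screening review 160 days ago vs limit 180 → met
5. permissible investments $775,000 ≥ $625,000 → met
6. condition 'transmits funds internationally' holds; suspicious-activity review 249 days ago vs limit 270 → met
7. condition 'offers currency exchange' holds; FinCEN registration confirmation present → met
8. surety bond $400,000 ≥ $400,000 → met
9. transaction monitoring calibration 85 days ago vs limit 90 → met
10. BSA training 27 days ago vs limit 30 → met
All met.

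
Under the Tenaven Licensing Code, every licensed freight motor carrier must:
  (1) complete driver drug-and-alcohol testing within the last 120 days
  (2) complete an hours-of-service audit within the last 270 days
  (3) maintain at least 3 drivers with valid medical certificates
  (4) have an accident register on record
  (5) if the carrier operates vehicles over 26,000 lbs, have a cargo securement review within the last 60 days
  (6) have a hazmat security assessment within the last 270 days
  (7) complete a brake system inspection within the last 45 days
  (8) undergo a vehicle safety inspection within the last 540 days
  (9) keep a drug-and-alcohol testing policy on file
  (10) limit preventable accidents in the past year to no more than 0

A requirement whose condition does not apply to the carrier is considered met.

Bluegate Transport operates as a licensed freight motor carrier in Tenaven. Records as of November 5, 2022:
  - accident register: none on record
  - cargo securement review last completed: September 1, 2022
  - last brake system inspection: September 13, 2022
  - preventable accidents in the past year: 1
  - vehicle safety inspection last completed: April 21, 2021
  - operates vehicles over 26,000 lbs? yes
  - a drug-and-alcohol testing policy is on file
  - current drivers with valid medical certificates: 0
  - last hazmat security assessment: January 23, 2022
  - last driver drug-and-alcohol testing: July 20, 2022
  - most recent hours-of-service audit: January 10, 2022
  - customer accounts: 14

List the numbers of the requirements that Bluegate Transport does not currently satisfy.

1. driver drug-and-alcohol testing 108 days ago vs limit 120 → met
2. hours-of-service audit 299 days ago vs limit 270 → not met
3. drivers with valid medical certificates 0 < 3 → not met
4. accident register absent → not met
5. condition 'operates vehicles over 26,000 lbs' holds; cargo securement review 65 days ago vs limit 60 → not met
6. hazmat security assessment 286 days ago vs limit 270 → not met
7. brake system inspection 53 days ago vs limit 45 → not met
8. vehicle safety inspection 563 days ago vs limit 540 → not met
9. drug-and-alcohol testing policy present → met
10. preventable accidents in the past year 1 > 0 → not met
Not met: 2, 3, 4, 5, 6, 7, 8, 10

2, 3, 4, 5, 6, 7, 8, 10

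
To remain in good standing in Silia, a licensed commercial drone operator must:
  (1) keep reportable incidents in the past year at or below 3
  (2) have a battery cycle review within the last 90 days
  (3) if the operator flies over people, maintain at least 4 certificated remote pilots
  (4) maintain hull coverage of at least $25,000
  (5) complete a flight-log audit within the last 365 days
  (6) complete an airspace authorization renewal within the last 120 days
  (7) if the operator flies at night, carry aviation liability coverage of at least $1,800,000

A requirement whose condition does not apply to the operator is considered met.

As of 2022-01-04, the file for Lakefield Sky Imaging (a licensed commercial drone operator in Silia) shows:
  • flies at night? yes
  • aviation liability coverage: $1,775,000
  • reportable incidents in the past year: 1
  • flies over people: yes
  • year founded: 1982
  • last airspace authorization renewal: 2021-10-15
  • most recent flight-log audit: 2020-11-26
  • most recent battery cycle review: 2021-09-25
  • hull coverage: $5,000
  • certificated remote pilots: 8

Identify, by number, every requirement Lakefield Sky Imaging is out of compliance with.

2, 4, 5, 7

1. reportable incidents in the past year 1 ≤ 3 → met
2. battery cycle review 101 days ago vs limit 90 → not met
3. condition 'flies over people' holds; certificated remote pilots 8 ≥ 4 → met
4. hull coverage $5,000 < $25,000 → not met
5. flight-log audit 404 days ago vs limit 365 → not met
6. airspace authorization renewal 81 days ago vs limit 120 → met
7. condition 'flies at night' holds; aviation liability coverage $1,775,000 < $1,800,000 → not met
Not met: 2, 4, 5, 7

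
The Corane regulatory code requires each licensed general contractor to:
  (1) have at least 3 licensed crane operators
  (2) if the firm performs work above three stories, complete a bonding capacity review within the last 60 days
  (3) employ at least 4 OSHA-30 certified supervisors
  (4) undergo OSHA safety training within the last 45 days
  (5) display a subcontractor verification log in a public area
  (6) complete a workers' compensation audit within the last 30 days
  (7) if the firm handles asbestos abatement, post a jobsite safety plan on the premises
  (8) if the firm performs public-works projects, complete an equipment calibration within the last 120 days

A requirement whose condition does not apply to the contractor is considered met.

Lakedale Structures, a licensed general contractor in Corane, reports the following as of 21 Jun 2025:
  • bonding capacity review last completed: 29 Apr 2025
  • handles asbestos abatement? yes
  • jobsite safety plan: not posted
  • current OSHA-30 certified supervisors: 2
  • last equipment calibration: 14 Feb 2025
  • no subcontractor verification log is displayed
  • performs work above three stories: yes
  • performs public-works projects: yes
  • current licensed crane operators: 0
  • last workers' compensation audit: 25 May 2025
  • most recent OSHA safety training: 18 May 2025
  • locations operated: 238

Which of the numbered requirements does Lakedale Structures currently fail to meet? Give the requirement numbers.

1. licensed crane operators 0 < 3 → not met
2. condition 'performs work above three stories' holds; bonding capacity review 53 days ago vs limit 60 → met
3. OSHA-30 certified supervisors 2 < 4 → not met
4. OSHA safety training 34 days ago vs limit 45 → met
5. subcontractor verification log absent → not met
6. workers' compensation audit 27 days ago vs limit 30 → met
7. condition 'handles asbestos abatement' holds; jobsite safety plan absent → not met
8. condition 'performs public-works projects' holds; equipment calibration 127 days ago vs limit 120 → not met
Not met: 1, 3, 5, 7, 8

1, 3, 5, 7, 8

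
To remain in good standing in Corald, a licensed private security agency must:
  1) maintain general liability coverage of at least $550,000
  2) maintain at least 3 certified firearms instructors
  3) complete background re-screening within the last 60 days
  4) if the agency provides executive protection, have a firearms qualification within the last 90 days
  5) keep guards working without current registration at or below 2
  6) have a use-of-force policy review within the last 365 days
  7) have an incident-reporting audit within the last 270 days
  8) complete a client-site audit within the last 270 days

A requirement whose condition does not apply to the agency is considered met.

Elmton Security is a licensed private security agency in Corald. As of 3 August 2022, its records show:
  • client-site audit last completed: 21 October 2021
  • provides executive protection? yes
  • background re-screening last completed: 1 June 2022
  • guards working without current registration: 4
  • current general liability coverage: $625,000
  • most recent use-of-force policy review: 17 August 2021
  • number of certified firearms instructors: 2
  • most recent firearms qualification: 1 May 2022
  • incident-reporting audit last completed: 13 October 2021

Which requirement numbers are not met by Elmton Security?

1. general liability coverage $625,000 ≥ $550,000 → met
2. certified firearms instructors 2 < 3 → not met
3. background re-screening 63 days ago vs limit 60 → not met
4. condition 'provides executive protection' holds; firearms qualification 94 days ago vs limit 90 → not met
5. guards working without current registration 4 > 2 → not met
6. use-of-force policy review 351 days ago vs limit 365 → met
7. incident-reporting audit 294 days ago vs limit 270 → not met
8. client-site audit 286 days ago vs limit 270 → not met
Not met: 2, 3, 4, 5, 7, 8

2, 3, 4, 5, 7, 8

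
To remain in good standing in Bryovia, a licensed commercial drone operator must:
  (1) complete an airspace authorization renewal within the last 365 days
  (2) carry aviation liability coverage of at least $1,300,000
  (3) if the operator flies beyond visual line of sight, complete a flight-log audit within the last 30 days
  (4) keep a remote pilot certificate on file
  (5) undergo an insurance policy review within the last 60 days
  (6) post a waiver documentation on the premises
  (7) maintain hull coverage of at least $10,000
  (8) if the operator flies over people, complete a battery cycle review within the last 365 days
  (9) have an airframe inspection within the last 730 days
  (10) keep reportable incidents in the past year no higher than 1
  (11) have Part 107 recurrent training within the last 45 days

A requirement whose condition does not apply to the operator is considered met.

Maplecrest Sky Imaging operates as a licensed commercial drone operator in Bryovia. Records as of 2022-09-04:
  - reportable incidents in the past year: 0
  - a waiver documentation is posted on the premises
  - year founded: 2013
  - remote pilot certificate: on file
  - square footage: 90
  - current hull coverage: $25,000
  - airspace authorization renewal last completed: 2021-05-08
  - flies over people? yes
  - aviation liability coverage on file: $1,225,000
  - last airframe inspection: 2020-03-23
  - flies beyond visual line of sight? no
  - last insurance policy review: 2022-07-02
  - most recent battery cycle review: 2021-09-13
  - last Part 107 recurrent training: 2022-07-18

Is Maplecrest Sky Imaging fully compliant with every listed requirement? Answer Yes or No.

1. airspace authorization renewal 484 days ago vs limit 365 → not met
2. aviation liability coverage $1,225,000 < $1,300,000 → not met
3. condition 'flies beyond visual line of sight' does not hold → requirement n/a → met
4. remote pilot certificate present → met
5. insurance policy review 64 days ago vs limit 60 → not met
6. waiver documentation present → met
7. hull coverage $25,000 ≥ $10,000 → met
8. condition 'flies over people' holds; battery cycle review 356 days ago vs limit 365 → met
9. airframe inspection 895 days ago vs limit 730 → not met
10. reportable incidents in the past year 0 ≤ 1 → met
11. Part 107 recurrent training 48 days ago vs limit 45 → not met
Not met: 1, 2, 5, 9, 11

No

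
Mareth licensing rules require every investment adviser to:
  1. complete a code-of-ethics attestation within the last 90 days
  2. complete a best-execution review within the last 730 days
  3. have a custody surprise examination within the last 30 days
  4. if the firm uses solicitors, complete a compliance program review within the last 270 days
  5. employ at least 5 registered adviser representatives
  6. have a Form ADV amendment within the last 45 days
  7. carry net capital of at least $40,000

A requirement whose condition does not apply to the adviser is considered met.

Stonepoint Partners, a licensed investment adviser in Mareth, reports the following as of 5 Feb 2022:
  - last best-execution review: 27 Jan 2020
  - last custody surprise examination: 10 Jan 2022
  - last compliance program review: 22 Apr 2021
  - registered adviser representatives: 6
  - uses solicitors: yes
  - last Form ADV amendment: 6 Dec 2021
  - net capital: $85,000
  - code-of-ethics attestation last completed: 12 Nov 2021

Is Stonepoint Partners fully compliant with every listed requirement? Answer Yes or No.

1. code-of-ethics attestation 85 days ago vs limit 90 → met
2. best-execution review 740 days ago vs limit 730 → not met
3. custody surprise examination 26 days ago vs limit 30 → met
4. condition 'uses solicitors' holds; compliance program review 289 days ago vs limit 270 → not met
5. registered adviser representatives 6 ≥ 5 → met
6. Form ADV amendment 61 days ago vs limit 45 → not met
7. net capital $85,000 ≥ $40,000 → met
Not met: 2, 4, 6

No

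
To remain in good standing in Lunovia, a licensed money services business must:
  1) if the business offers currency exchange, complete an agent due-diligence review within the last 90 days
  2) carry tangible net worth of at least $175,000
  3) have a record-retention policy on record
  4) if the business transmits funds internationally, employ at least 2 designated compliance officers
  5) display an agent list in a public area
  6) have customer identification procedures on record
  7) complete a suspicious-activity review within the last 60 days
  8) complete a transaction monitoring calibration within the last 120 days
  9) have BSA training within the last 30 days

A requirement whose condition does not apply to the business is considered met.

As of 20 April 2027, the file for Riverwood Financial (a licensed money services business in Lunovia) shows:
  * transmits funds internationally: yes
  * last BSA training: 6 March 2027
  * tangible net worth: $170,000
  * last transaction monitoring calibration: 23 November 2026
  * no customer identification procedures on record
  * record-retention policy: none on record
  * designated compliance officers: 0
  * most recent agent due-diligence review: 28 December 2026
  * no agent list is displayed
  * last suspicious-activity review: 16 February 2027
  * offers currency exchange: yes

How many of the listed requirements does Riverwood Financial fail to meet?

1. condition 'offers currency exchange' holds; agent due-diligence review 113 days ago vs limit 90 → not met
2. tangible net worth $170,000 < $175,000 → not met
3. record-retention policy absent → not met
4. condition 'transmits funds internationally' holds; designated compliance officers 0 < 2 → not met
5. agent list absent → not met
6. customer identification procedures absent → not met
7. suspicious-activity review 63 days ago vs limit 60 → not met
8. transaction monitoring calibration 148 days ago vs limit 120 → not met
9. BSA training 45 days ago vs limit 30 → not met
Not met: 9 of 9

9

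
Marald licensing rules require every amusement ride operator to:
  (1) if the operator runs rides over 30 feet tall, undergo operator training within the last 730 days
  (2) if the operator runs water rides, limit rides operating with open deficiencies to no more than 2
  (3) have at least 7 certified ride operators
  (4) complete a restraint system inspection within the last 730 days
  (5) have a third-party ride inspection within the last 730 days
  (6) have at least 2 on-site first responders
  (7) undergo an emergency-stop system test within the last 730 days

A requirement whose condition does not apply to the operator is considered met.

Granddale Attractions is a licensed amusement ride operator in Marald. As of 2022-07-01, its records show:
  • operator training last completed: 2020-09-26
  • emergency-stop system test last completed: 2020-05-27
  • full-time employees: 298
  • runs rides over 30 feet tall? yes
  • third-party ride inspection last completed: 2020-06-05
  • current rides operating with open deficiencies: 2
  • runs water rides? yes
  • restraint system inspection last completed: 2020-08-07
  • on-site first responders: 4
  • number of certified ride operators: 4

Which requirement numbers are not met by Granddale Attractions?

3, 5, 7

1. condition 'runs rides over 30 feet tall' holds; operator training 643 days ago vs limit 730 → met
2. condition 'runs water rides' holds; rides operating with open deficiencies 2 ≤ 2 → met
3. certified ride operators 4 < 7 → not met
4. restraint system inspection 693 days ago vs limit 730 → met
5. third-party ride inspection 756 days ago vs limit 730 → not met
6. on-site first responders 4 ≥ 2 → met
7. emergency-stop system test 765 days ago vs limit 730 → not met
Not met: 3, 5, 7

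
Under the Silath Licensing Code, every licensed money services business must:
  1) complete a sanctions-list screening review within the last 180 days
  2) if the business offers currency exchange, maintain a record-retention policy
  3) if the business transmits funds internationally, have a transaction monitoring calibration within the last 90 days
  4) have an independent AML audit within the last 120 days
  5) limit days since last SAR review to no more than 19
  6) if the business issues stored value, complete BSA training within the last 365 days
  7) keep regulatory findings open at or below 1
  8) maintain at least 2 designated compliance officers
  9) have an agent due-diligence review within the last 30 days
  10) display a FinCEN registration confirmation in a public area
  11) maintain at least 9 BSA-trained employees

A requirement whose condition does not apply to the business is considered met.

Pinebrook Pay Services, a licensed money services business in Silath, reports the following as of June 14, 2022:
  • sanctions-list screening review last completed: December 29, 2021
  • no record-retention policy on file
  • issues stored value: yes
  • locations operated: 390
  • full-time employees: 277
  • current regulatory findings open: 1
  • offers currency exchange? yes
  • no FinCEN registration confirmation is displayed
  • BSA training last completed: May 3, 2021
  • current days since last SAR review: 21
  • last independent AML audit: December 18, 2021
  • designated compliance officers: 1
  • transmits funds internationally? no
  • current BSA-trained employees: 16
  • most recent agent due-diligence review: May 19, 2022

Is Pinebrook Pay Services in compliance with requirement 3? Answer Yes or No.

Yes

3. condition 'transmits funds internationally' does not hold → requirement n/a → met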